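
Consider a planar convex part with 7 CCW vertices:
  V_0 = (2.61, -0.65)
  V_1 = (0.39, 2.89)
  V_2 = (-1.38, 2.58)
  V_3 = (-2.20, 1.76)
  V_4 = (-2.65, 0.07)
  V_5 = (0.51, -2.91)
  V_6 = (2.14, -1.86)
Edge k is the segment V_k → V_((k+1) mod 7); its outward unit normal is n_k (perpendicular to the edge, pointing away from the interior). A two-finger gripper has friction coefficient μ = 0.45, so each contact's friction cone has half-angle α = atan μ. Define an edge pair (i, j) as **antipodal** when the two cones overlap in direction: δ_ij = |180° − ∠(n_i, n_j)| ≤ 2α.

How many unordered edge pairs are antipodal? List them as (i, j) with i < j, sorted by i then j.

α = atan 0.45 = 24.23°;  2α = 48.46°
n_0 = (+0.8472, +0.5313)
n_1 = (-0.1725, +0.9850)
n_2 = (-0.7071, +0.7071)
n_3 = (-0.9663, +0.2573)
n_4 = (-0.6861, -0.7275)
n_5 = (+0.5415, -0.8407)
n_6 = (+0.9321, -0.3621)
  (0,1): δ = 112.16°  ·
  (0,2): δ = 77.09°  ·
  (0,3): δ = 47.00°  ✓
  (0,4): δ = 14.59°  ✓
  (0,5): δ = 90.70°  ·
  (0,6): δ = 126.68°  ·
  (1,2): δ = 144.93°  ·
  (1,3): δ = 114.84°  ·
  (1,4): δ = 53.25°  ·
  (1,5): δ = 22.85°  ✓
  (1,6): δ = 58.84°  ·
  (2,3): δ = 149.91°  ·
  (2,4): δ = 88.32°  ·
  (2,5): δ = 12.21°  ✓
  (2,6): δ = 23.77°  ✓
  (3,4): δ = 118.41°  ·
  (3,5): δ = 42.30°  ✓
  (3,6): δ = 6.32°  ✓
  (4,5): δ = 103.89°  ·
  (4,6): δ = 67.91°  ·
  (5,6): δ = 144.02°  ·
antipodal pairs: 7

count = 7; pairs: (0,3), (0,4), (1,5), (2,5), (2,6), (3,5), (3,6)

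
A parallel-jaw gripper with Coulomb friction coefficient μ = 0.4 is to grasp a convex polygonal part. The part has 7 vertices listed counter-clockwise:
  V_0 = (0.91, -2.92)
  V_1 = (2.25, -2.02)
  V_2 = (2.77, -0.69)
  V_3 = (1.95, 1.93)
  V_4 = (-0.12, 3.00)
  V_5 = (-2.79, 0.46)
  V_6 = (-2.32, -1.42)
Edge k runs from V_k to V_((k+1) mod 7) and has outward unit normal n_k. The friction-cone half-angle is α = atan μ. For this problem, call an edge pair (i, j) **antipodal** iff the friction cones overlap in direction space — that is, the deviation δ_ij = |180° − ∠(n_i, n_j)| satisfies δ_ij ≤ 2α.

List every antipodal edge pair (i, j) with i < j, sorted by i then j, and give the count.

α = atan 0.4 = 21.80°;  2α = 43.60°
n_0 = (+0.5576, -0.8301)
n_1 = (+0.9313, -0.3641)
n_2 = (+0.9544, +0.2987)
n_3 = (+0.4592, +0.8883)
n_4 = (-0.6892, +0.7245)
n_5 = (-0.9701, -0.2425)
n_6 = (-0.4212, -0.9070)
  (0,1): δ = 145.24°  ·
  (0,2): δ = 106.51°  ·
  (0,3): δ = 61.22°  ·
  (0,4): δ = 9.68°  ✓
  (0,5): δ = 70.15°  ·
  (0,6): δ = 121.20°  ·
  (1,2): δ = 141.27°  ·
  (1,3): δ = 95.98°  ·
  (1,4): δ = 25.07°  ✓
  (1,5): δ = 35.39°  ✓
  (1,6): δ = 86.44°  ·
  (2,3): δ = 134.71°  ·
  (2,4): δ = 63.81°  ·
  (2,5): δ = 3.34°  ✓
  (2,6): δ = 47.71°  ·
  (3,4): δ = 109.09°  ·
  (3,5): δ = 48.63°  ·
  (3,6): δ = 2.42°  ✓
  (4,5): δ = 119.53°  ·
  (4,6): δ = 68.48°  ·
  (5,6): δ = 128.95°  ·
antipodal pairs: 5

count = 5; pairs: (0,4), (1,4), (1,5), (2,5), (3,6)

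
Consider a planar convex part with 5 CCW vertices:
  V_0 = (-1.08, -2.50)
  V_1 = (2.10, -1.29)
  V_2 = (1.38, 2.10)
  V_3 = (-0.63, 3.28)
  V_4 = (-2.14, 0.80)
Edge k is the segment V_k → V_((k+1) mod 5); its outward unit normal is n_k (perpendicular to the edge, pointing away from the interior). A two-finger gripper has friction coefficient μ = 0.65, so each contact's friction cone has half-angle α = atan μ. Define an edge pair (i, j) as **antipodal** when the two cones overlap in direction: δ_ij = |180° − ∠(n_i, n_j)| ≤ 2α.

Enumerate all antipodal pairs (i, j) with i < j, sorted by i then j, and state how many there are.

α = atan 0.65 = 33.02°;  2α = 66.05°
n_0 = (+0.3556, -0.9346)
n_1 = (+0.9782, +0.2078)
n_2 = (+0.5063, +0.8624)
n_3 = (-0.8541, +0.5201)
n_4 = (-0.9521, -0.3058)
  (0,1): δ = 98.84°  ·
  (0,2): δ = 51.25°  ✓
  (0,3): δ = 37.83°  ✓
  (0,4): δ = 86.98°  ·
  (1,2): δ = 132.41°  ·
  (1,3): δ = 43.33°  ✓
  (1,4): δ = 5.82°  ✓
  (2,3): δ = 90.92°  ·
  (2,4): δ = 41.78°  ✓
  (3,4): δ = 130.86°  ·
antipodal pairs: 5

count = 5; pairs: (0,2), (0,3), (1,3), (1,4), (2,4)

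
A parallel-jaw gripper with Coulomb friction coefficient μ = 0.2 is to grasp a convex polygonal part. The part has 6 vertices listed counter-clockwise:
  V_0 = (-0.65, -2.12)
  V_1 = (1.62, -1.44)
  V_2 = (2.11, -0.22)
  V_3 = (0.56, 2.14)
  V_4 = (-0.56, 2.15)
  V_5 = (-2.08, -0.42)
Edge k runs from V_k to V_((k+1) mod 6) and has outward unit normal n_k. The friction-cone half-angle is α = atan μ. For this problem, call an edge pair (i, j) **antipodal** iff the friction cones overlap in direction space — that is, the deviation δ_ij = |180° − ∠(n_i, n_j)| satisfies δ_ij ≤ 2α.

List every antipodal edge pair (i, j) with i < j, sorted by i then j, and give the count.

α = atan 0.2 = 11.31°;  2α = 22.62°
n_0 = (+0.2870, -0.9579)
n_1 = (+0.9280, -0.3727)
n_2 = (+0.8358, +0.5490)
n_3 = (+0.0089, +1.0000)
n_4 = (-0.8607, +0.5091)
n_5 = (-0.7653, -0.6437)
  (0,1): δ = 128.56°  ·
  (0,2): δ = 73.38°  ·
  (0,3): δ = 17.19°  ✓
  (0,4): δ = 42.72°  ·
  (0,5): δ = 113.39°  ·
  (1,2): δ = 124.82°  ·
  (1,3): δ = 68.63°  ·
  (1,4): δ = 8.72°  ✓
  (1,5): δ = 61.95°  ·
  (2,3): δ = 123.81°  ·
  (2,4): δ = 63.90°  ·
  (2,5): δ = 6.77°  ✓
  (3,4): δ = 120.09°  ·
  (3,5): δ = 49.42°  ·
  (4,5): δ = 109.33°  ·
antipodal pairs: 3

count = 3; pairs: (0,3), (1,4), (2,5)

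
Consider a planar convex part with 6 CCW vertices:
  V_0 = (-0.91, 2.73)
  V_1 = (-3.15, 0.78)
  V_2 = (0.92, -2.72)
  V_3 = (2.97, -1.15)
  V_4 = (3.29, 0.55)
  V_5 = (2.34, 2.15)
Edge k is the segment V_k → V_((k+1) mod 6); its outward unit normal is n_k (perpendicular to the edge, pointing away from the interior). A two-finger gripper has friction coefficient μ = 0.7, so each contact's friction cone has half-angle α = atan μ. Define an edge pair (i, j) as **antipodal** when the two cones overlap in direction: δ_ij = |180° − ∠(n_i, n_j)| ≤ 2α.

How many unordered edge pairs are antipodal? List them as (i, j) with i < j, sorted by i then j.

count = 6; pairs: (0,2), (0,3), (1,3), (1,4), (1,5), (2,5)

α = atan 0.7 = 34.99°;  2α = 69.98°
n_0 = (-0.6566, +0.7542)
n_1 = (-0.6520, -0.7582)
n_2 = (+0.6080, -0.7939)
n_3 = (+0.9827, -0.1850)
n_4 = (+0.8599, +0.5105)
n_5 = (+0.1757, +0.9844)
  (0,1): δ = 81.73°  ·
  (0,2): δ = 3.59°  ✓
  (0,3): δ = 38.30°  ✓
  (0,4): δ = 79.66°  ·
  (0,5): δ = 128.84°  ·
  (1,2): δ = 101.86°  ·
  (1,3): δ = 59.97°  ✓
  (1,4): δ = 18.61°  ✓
  (1,5): δ = 30.58°  ✓
  (2,3): δ = 138.11°  ·
  (2,4): δ = 96.75°  ·
  (2,5): δ = 47.57°  ✓
  (3,4): δ = 138.64°  ·
  (3,5): δ = 89.46°  ·
  (4,5): δ = 130.82°  ·
antipodal pairs: 6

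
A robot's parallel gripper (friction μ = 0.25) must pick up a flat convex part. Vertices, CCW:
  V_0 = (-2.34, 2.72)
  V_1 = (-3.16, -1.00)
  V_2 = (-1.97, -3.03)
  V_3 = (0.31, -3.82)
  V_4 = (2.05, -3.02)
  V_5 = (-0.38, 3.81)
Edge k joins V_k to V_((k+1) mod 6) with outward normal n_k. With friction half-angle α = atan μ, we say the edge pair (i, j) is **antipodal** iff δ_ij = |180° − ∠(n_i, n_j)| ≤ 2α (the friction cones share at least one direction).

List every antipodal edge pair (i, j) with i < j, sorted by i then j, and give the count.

count = 2; pairs: (1,4), (3,5)

α = atan 0.25 = 14.04°;  2α = 28.07°
n_0 = (-0.9766, +0.2153)
n_1 = (-0.8627, -0.5057)
n_2 = (-0.3274, -0.9449)
n_3 = (+0.4177, -0.9086)
n_4 = (+0.9421, +0.3352)
n_5 = (-0.4860, +0.8739)
  (0,1): δ = 137.19°  ·
  (0,2): δ = 96.68°  ·
  (0,3): δ = 52.88°  ·
  (0,4): δ = 32.02°  ·
  (0,5): δ = 131.51°  ·
  (1,2): δ = 139.49°  ·
  (1,3): δ = 95.69°  ·
  (1,4): δ = 10.79°  ✓
  (1,5): δ = 88.70°  ·
  (2,3): δ = 136.20°  ·
  (2,4): δ = 51.30°  ·
  (2,5): δ = 48.19°  ·
  (3,4): δ = 95.11°  ·
  (3,5): δ = 4.39°  ✓
  (4,5): δ = 80.51°  ·
antipodal pairs: 2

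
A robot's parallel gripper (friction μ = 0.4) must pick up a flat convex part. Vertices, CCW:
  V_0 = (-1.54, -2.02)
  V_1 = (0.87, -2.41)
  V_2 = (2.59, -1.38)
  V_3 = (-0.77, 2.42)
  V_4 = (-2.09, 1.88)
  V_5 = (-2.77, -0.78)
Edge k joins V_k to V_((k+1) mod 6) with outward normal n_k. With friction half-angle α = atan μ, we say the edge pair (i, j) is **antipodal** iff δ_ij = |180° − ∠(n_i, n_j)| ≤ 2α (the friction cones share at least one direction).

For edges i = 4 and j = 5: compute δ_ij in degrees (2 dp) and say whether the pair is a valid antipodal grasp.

α = atan 0.4 = 21.80°;  2α = 43.60°
edge 4: e_4 = (-0.68, -2.66);  n_4 = (-0.9688, +0.2477)
edge 5: e_5 = (+1.23, -1.24);  n_5 = (-0.7100, -0.7042)
∠(n_4, n_5) = 59.11°
δ = |180° − 59.11°| = 120.89°
120.89° > 2α = 43.60°  →  invalid

δ = 120.89°, invalid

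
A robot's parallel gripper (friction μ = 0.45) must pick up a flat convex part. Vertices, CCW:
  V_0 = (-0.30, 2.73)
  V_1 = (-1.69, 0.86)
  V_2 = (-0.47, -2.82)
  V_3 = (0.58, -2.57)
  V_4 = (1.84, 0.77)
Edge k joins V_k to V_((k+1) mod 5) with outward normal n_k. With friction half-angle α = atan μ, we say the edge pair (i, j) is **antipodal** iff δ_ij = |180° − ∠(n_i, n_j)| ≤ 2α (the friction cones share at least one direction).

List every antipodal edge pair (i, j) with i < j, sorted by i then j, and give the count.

α = atan 0.45 = 24.23°;  2α = 48.46°
n_0 = (-0.8026, +0.5966)
n_1 = (-0.9492, -0.3147)
n_2 = (+0.2316, -0.9728)
n_3 = (+0.9356, -0.3530)
n_4 = (+0.6754, +0.7374)
  (0,1): δ = 125.03°  ·
  (0,2): δ = 39.98°  ✓
  (0,3): δ = 15.96°  ✓
  (0,4): δ = 84.14°  ·
  (1,2): δ = 94.95°  ·
  (1,3): δ = 39.01°  ✓
  (1,4): δ = 29.17°  ✓
  (2,3): δ = 124.06°  ·
  (2,4): δ = 55.88°  ·
  (3,4): δ = 111.82°  ·
antipodal pairs: 4

count = 4; pairs: (0,2), (0,3), (1,3), (1,4)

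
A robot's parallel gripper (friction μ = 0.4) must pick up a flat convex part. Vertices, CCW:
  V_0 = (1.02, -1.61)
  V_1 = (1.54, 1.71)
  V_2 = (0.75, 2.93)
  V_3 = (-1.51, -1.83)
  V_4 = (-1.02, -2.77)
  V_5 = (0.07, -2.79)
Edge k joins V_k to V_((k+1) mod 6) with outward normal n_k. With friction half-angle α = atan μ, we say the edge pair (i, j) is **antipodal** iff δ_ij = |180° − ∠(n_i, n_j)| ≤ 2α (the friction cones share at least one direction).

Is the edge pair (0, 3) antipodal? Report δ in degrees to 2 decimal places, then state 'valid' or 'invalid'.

δ = 36.43°, valid

α = atan 0.4 = 21.80°;  2α = 43.60°
edge 0: e_0 = (+0.52, +3.32);  n_0 = (+0.9880, -0.1547)
edge 3: e_3 = (+0.49, -0.94);  n_3 = (-0.8868, -0.4622)
∠(n_0, n_3) = 143.57°
δ = |180° − 143.57°| = 36.43°
36.43° ≤ 2α = 43.60°  →  valid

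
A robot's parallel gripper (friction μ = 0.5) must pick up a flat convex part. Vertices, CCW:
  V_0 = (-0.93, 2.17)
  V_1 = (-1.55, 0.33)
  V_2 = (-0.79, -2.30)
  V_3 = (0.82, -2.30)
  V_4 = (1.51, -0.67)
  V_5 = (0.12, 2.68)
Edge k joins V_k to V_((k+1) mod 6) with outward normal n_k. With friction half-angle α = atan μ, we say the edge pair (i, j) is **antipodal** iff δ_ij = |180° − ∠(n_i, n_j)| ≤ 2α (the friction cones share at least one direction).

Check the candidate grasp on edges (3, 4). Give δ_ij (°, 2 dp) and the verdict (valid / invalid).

δ = 134.52°, invalid

α = atan 0.5 = 26.57°;  2α = 53.13°
edge 3: e_3 = (+0.69, +1.63);  n_3 = (+0.9209, -0.3898)
edge 4: e_4 = (-1.39, +3.35);  n_4 = (+0.9236, +0.3832)
∠(n_3, n_4) = 45.48°
δ = |180° − 45.48°| = 134.52°
134.52° > 2α = 53.13°  →  invalid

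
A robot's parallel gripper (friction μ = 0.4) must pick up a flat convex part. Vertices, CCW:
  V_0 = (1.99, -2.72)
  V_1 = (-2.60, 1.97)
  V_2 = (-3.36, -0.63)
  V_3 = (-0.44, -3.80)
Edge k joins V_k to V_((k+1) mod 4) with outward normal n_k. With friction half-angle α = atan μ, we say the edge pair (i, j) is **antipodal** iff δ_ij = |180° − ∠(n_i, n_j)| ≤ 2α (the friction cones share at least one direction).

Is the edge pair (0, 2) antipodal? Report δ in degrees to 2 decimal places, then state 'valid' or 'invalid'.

α = atan 0.4 = 21.80°;  2α = 43.60°
edge 0: e_0 = (-4.59, +4.69);  n_0 = (+0.7147, +0.6994)
edge 2: e_2 = (+2.92, -3.17);  n_2 = (-0.7355, -0.6775)
∠(n_0, n_2) = 178.27°
δ = |180° − 178.27°| = 1.73°
1.73° ≤ 2α = 43.60°  →  valid

δ = 1.73°, valid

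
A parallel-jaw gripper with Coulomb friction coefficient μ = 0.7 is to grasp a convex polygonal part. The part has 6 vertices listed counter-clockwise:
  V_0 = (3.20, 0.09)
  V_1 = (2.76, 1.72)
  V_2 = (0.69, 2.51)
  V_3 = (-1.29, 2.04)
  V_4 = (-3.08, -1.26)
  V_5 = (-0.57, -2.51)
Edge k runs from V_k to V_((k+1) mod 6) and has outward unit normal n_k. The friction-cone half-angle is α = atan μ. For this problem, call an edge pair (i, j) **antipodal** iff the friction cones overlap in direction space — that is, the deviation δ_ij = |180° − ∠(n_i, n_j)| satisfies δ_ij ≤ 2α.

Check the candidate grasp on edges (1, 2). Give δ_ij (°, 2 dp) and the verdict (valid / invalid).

δ = 145.76°, invalid

α = atan 0.7 = 34.99°;  2α = 69.98°
edge 1: e_1 = (-2.07, +0.79);  n_1 = (+0.3566, +0.9343)
edge 2: e_2 = (-1.98, -0.47);  n_2 = (-0.2310, +0.9730)
∠(n_1, n_2) = 34.24°
δ = |180° − 34.24°| = 145.76°
145.76° > 2α = 69.98°  →  invalid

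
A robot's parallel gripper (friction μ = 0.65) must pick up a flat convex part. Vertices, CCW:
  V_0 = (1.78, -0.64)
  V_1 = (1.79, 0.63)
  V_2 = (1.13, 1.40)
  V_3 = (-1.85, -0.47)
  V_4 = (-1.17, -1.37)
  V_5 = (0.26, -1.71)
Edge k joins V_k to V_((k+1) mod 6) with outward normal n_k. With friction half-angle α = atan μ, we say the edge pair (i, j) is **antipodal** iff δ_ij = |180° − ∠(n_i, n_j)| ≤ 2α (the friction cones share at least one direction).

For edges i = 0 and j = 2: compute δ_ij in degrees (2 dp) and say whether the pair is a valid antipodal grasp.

α = atan 0.65 = 33.02°;  2α = 66.05°
edge 0: e_0 = (+0.01, +1.27);  n_0 = (+1.0000, -0.0079)
edge 2: e_2 = (-2.98, -1.87);  n_2 = (-0.5315, +0.8470)
∠(n_0, n_2) = 122.56°
δ = |180° − 122.56°| = 57.44°
57.44° ≤ 2α = 66.05°  →  valid

δ = 57.44°, valid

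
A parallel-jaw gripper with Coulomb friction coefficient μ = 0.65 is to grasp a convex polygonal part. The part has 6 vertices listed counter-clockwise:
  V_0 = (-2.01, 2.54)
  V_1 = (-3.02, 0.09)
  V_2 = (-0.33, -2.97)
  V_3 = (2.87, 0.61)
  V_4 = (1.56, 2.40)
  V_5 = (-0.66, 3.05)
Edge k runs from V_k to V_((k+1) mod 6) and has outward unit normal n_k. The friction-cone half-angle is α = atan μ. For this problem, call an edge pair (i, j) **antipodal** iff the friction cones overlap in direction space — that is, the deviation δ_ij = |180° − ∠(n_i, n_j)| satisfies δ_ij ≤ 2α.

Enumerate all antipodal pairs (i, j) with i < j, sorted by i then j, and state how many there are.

count = 6; pairs: (0,2), (0,3), (1,3), (1,4), (2,4), (2,5)

α = atan 0.65 = 33.02°;  2α = 66.05°
n_0 = (-0.9245, +0.3811)
n_1 = (-0.7511, -0.6602)
n_2 = (+0.7456, -0.6664)
n_3 = (+0.8070, +0.5906)
n_4 = (+0.2810, +0.9597)
n_5 = (-0.3534, +0.9355)
  (0,1): δ = 116.28°  ·
  (0,2): δ = 19.39°  ✓
  (0,3): δ = 58.60°  ✓
  (0,4): δ = 96.08°  ·
  (0,5): δ = 133.10°  ·
  (1,2): δ = 83.11°  ·
  (1,3): δ = 5.12°  ✓
  (1,4): δ = 32.36°  ✓
  (1,5): δ = 69.38°  ·
  (2,3): δ = 102.01°  ·
  (2,4): δ = 64.53°  ✓
  (2,5): δ = 27.51°  ✓
  (3,4): δ = 142.52°  ·
  (3,5): δ = 105.50°  ·
  (4,5): δ = 142.98°  ·
antipodal pairs: 6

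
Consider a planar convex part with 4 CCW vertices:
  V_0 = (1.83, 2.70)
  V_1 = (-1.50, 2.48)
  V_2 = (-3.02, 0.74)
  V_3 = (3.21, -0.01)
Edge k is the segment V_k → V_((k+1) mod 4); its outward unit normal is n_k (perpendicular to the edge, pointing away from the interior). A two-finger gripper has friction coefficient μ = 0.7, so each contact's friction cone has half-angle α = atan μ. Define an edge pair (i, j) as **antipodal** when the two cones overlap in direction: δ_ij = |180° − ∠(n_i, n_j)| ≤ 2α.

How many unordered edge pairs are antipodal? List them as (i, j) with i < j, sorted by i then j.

α = atan 0.7 = 34.99°;  2α = 69.98°
n_0 = (-0.0659, +0.9978)
n_1 = (-0.7531, +0.6579)
n_2 = (-0.1195, -0.9928)
n_3 = (+0.8911, +0.4538)
  (0,1): δ = 134.92°  ·
  (0,2): δ = 10.64°  ✓
  (0,3): δ = 113.21°  ·
  (1,2): δ = 55.73°  ✓
  (1,3): δ = 68.13°  ✓
  (2,3): δ = 56.15°  ✓
antipodal pairs: 4

count = 4; pairs: (0,2), (1,2), (1,3), (2,3)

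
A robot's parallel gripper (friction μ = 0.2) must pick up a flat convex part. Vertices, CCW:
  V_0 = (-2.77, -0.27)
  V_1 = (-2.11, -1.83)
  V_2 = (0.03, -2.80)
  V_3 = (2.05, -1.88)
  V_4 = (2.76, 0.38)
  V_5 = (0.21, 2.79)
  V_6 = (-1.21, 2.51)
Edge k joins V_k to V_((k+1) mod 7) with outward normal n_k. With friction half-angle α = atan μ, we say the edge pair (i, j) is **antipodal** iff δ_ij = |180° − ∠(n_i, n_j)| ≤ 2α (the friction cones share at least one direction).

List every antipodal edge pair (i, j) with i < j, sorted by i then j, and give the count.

count = 3; pairs: (1,4), (2,5), (3,6)

α = atan 0.2 = 11.31°;  2α = 22.62°
n_0 = (-0.9210, -0.3896)
n_1 = (-0.4128, -0.9108)
n_2 = (+0.4145, -0.9101)
n_3 = (+0.9540, -0.2997)
n_4 = (+0.6869, +0.7268)
n_5 = (-0.1935, +0.9811)
n_6 = (-0.8721, +0.4894)
  (0,1): δ = 137.32°  ·
  (0,2): δ = 88.45°  ·
  (0,3): δ = 40.37°  ·
  (0,4): δ = 23.68°  ·
  (0,5): δ = 78.22°  ·
  (0,6): δ = 127.77°  ·
  (1,2): δ = 131.13°  ·
  (1,3): δ = 83.06°  ·
  (1,4): δ = 19.00°  ✓
  (1,5): δ = 35.54°  ·
  (1,6): δ = 85.08°  ·
  (2,3): δ = 131.93°  ·
  (2,4): δ = 67.87°  ·
  (2,5): δ = 13.33°  ✓
  (2,6): δ = 36.21°  ·
  (3,4): δ = 115.94°  ·
  (3,5): δ = 61.40°  ·
  (3,6): δ = 11.86°  ✓
  (4,5): δ = 125.46°  ·
  (4,6): δ = 75.92°  ·
  (5,6): δ = 130.45°  ·
antipodal pairs: 3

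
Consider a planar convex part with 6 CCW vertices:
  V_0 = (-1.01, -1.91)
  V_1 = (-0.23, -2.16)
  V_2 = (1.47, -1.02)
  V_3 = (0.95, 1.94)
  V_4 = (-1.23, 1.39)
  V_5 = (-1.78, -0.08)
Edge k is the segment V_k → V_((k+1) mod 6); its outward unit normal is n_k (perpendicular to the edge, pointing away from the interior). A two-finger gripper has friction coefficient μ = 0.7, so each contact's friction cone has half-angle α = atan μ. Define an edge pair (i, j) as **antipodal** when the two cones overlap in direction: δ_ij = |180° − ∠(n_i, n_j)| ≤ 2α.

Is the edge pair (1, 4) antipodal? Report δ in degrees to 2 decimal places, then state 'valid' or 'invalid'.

δ = 35.64°, valid

α = atan 0.7 = 34.99°;  2α = 69.98°
edge 1: e_1 = (+1.70, +1.14);  n_1 = (+0.5570, -0.8305)
edge 4: e_4 = (-0.55, -1.47);  n_4 = (-0.9366, +0.3504)
∠(n_1, n_4) = 144.36°
δ = |180° − 144.36°| = 35.64°
35.64° ≤ 2α = 69.98°  →  valid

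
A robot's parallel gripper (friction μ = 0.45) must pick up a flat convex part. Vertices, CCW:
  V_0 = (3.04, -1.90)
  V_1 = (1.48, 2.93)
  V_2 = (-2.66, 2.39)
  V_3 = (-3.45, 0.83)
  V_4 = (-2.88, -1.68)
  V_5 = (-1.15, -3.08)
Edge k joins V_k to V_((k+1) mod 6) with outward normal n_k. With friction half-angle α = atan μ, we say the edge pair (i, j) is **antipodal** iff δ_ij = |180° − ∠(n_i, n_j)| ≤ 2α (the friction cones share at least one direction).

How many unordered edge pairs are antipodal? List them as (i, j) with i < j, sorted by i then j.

α = atan 0.45 = 24.23°;  2α = 48.46°
n_0 = (+0.9516, +0.3073)
n_1 = (-0.1293, +0.9916)
n_2 = (-0.8921, +0.4518)
n_3 = (-0.9752, -0.2215)
n_4 = (-0.6291, -0.7773)
n_5 = (+0.2711, -0.9626)
  (0,1): δ = 100.47°  ·
  (0,2): δ = 44.76°  ✓
  (0,3): δ = 5.11°  ✓
  (0,4): δ = 33.12°  ✓
  (0,5): δ = 87.83°  ·
  (1,2): δ = 124.29°  ·
  (1,3): δ = 84.64°  ·
  (1,4): δ = 46.41°  ✓
  (1,5): δ = 8.30°  ✓
  (2,3): δ = 140.35°  ·
  (2,4): δ = 102.12°  ·
  (2,5): δ = 47.41°  ✓
  (3,4): δ = 141.78°  ·
  (3,5): δ = 87.07°  ·
  (4,5): δ = 125.29°  ·
antipodal pairs: 6

count = 6; pairs: (0,2), (0,3), (0,4), (1,4), (1,5), (2,5)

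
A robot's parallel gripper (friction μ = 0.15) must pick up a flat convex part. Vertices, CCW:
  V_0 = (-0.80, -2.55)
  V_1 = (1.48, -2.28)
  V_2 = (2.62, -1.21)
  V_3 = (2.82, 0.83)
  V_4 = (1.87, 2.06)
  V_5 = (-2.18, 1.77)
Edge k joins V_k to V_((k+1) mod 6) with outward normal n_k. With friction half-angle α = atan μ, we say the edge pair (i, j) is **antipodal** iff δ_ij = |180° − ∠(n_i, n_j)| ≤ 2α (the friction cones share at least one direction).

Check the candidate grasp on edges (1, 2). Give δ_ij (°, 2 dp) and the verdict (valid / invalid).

δ = 138.79°, invalid

α = atan 0.15 = 8.53°;  2α = 17.06°
edge 1: e_1 = (+1.14, +1.07);  n_1 = (+0.6844, -0.7291)
edge 2: e_2 = (+0.20, +2.04);  n_2 = (+0.9952, -0.0976)
∠(n_1, n_2) = 41.21°
δ = |180° − 41.21°| = 138.79°
138.79° > 2α = 17.06°  →  invalid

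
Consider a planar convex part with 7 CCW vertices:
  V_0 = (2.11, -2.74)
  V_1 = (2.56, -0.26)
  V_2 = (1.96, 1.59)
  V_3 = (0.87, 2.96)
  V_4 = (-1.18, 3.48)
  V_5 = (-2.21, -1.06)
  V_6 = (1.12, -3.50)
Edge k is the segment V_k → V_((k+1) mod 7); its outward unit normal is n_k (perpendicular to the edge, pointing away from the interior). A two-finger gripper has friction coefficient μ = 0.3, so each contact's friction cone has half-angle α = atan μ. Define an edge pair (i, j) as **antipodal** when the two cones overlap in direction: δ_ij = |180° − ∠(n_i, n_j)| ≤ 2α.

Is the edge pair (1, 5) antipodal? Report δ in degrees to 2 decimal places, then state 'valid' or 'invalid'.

δ = 35.80°, invalid

α = atan 0.3 = 16.70°;  2α = 33.40°
edge 1: e_1 = (-0.60, +1.85);  n_1 = (+0.9512, +0.3085)
edge 5: e_5 = (+3.33, -2.44);  n_5 = (-0.5910, -0.8066)
∠(n_1, n_5) = 144.20°
δ = |180° − 144.20°| = 35.80°
35.80° > 2α = 33.40°  →  invalid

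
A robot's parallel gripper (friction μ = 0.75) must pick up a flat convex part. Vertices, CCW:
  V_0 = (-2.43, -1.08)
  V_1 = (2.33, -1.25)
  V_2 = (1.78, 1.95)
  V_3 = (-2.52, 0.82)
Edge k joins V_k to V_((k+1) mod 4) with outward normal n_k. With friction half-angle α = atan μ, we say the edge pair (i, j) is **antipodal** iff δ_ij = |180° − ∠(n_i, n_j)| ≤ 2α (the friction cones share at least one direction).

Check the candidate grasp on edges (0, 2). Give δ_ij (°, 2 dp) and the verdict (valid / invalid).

δ = 16.77°, valid

α = atan 0.75 = 36.87°;  2α = 73.74°
edge 0: e_0 = (+4.76, -0.17);  n_0 = (-0.0357, -0.9994)
edge 2: e_2 = (-4.30, -1.13);  n_2 = (-0.2542, +0.9672)
∠(n_0, n_2) = 163.23°
δ = |180° − 163.23°| = 16.77°
16.77° ≤ 2α = 73.74°  →  valid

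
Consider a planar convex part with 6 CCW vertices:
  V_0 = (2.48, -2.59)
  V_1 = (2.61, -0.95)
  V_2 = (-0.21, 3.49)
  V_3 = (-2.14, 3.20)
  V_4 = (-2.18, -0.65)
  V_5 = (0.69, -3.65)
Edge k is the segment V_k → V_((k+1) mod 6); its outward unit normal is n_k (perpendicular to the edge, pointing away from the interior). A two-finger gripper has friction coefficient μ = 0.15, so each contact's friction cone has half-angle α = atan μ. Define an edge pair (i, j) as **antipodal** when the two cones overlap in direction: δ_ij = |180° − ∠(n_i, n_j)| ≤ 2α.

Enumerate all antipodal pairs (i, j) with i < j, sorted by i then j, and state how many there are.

α = atan 0.15 = 8.53°;  2α = 17.06°
n_0 = (+0.9969, -0.0790)
n_1 = (+0.8441, +0.5361)
n_2 = (-0.1486, +0.9889)
n_3 = (-0.9999, +0.0104)
n_4 = (-0.7226, -0.6913)
n_5 = (+0.5095, -0.8604)
  (0,1): δ = 143.05°  ·
  (0,2): δ = 76.92°  ·
  (0,3): δ = 3.94°  ✓
  (0,4): δ = 48.26°  ·
  (0,5): δ = 125.17°  ·
  (1,2): δ = 113.88°  ·
  (1,3): δ = 33.02°  ·
  (1,4): δ = 11.31°  ✓
  (1,5): δ = 88.21°  ·
  (2,3): δ = 99.14°  ·
  (2,4): δ = 54.81°  ·
  (2,5): δ = 22.09°  ·
  (3,4): δ = 135.67°  ·
  (3,5): δ = 58.77°  ·
  (4,5): δ = 103.10°  ·
antipodal pairs: 2

count = 2; pairs: (0,3), (1,4)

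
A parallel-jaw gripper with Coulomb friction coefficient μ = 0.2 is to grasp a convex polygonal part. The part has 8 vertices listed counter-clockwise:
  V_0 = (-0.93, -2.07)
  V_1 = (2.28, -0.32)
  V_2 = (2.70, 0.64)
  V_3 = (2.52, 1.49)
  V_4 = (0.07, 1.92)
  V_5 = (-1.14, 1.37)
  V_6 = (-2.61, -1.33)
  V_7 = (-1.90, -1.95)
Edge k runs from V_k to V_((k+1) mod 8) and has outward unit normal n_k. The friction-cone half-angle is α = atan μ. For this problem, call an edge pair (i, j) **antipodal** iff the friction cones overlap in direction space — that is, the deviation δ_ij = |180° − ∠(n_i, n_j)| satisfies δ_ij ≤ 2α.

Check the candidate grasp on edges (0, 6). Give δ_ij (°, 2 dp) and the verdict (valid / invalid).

δ = 110.27°, invalid

α = atan 0.2 = 11.31°;  2α = 22.62°
edge 0: e_0 = (+3.21, +1.75);  n_0 = (+0.4787, -0.8780)
edge 6: e_6 = (+0.71, -0.62);  n_6 = (-0.6578, -0.7532)
∠(n_0, n_6) = 69.73°
δ = |180° − 69.73°| = 110.27°
110.27° > 2α = 22.62°  →  invalid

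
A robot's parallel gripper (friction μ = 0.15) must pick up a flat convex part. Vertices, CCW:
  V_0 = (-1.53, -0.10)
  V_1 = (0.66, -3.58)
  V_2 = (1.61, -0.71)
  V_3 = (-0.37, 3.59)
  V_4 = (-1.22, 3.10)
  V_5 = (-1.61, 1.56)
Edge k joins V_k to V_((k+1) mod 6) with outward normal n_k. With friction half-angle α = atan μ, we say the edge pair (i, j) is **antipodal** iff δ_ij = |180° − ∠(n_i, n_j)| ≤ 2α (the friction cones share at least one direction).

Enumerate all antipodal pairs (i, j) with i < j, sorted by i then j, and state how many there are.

count = 2; pairs: (0,2), (1,4)

α = atan 0.15 = 8.53°;  2α = 17.06°
n_0 = (-0.8464, -0.5326)
n_1 = (+0.9493, -0.3142)
n_2 = (+0.9083, +0.4183)
n_3 = (-0.4994, +0.8664)
n_4 = (-0.9694, +0.2455)
n_5 = (-0.9988, -0.0481)
  (0,1): δ = 50.50°  ·
  (0,2): δ = 7.46°  ✓
  (0,3): δ = 87.78°  ·
  (0,4): δ = 133.61°  ·
  (0,5): δ = 150.58°  ·
  (1,2): δ = 136.96°  ·
  (1,3): δ = 41.72°  ·
  (1,4): δ = 4.10°  ✓
  (1,5): δ = 21.07°  ·
  (2,3): δ = 84.76°  ·
  (2,4): δ = 38.94°  ·
  (2,5): δ = 21.97°  ·
  (3,4): δ = 134.17°  ·
  (3,5): δ = 117.20°  ·
  (4,5): δ = 163.03°  ·
antipodal pairs: 2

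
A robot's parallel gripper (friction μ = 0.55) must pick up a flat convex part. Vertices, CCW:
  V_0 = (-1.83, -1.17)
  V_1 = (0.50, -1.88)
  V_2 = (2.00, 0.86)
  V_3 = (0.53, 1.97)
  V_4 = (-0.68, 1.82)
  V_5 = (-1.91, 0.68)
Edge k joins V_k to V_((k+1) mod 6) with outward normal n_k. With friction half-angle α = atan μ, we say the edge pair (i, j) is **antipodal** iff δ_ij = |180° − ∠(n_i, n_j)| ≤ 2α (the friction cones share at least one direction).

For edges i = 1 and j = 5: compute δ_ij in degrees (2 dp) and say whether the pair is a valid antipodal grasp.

δ = 31.17°, valid

α = atan 0.55 = 28.81°;  2α = 57.62°
edge 1: e_1 = (+1.50, +2.74);  n_1 = (+0.8772, -0.4802)
edge 5: e_5 = (+0.08, -1.85);  n_5 = (-0.9991, -0.0432)
∠(n_1, n_5) = 148.83°
δ = |180° − 148.83°| = 31.17°
31.17° ≤ 2α = 57.62°  →  valid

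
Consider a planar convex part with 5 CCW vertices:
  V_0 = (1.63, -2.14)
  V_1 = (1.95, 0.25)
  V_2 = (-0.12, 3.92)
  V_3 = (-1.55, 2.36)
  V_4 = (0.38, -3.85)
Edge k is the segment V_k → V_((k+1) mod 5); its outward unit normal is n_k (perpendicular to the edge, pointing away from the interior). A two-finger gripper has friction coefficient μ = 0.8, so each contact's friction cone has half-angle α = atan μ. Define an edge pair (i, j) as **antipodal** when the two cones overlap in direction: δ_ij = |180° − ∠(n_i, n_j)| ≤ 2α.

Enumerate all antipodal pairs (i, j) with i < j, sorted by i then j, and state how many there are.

α = atan 0.8 = 38.66°;  2α = 77.32°
n_0 = (+0.9912, -0.1327)
n_1 = (+0.8710, +0.4913)
n_2 = (-0.7372, +0.6757)
n_3 = (-0.9549, -0.2968)
n_4 = (+0.8073, -0.5901)
  (0,1): δ = 142.95°  ·
  (0,2): δ = 34.88°  ✓
  (0,3): δ = 24.89°  ✓
  (0,4): δ = 151.46°  ·
  (1,2): δ = 71.93°  ✓
  (1,3): δ = 12.16°  ✓
  (1,4): δ = 114.41°  ·
  (2,3): δ = 120.22°  ·
  (2,4): δ = 6.34°  ✓
  (3,4): δ = 53.43°  ✓
antipodal pairs: 6

count = 6; pairs: (0,2), (0,3), (1,2), (1,3), (2,4), (3,4)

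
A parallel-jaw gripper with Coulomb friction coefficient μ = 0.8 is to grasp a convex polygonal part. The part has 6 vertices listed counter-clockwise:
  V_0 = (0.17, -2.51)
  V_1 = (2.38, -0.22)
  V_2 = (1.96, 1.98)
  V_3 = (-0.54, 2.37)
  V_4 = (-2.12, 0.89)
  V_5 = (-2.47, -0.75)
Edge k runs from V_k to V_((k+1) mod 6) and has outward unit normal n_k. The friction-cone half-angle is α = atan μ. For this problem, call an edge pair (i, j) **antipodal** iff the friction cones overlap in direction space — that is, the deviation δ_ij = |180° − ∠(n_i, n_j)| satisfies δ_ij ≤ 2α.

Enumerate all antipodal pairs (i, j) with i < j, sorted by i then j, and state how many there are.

count = 8; pairs: (0,2), (0,3), (0,4), (1,3), (1,4), (1,5), (2,5), (3,5)

α = atan 0.8 = 38.66°;  2α = 77.32°
n_0 = (+0.7196, -0.6944)
n_1 = (+0.9823, +0.1875)
n_2 = (+0.1541, +0.9880)
n_3 = (-0.6836, +0.7298)
n_4 = (-0.9780, +0.2087)
n_5 = (-0.5547, -0.8321)
  (0,1): δ = 125.21°  ·
  (0,2): δ = 54.89°  ✓
  (0,3): δ = 2.89°  ✓
  (0,4): δ = 31.93°  ✓
  (0,5): δ = 100.29°  ·
  (1,2): δ = 109.67°  ·
  (1,3): δ = 57.68°  ✓
  (1,4): δ = 22.86°  ✓
  (1,5): δ = 45.50°  ✓
  (2,3): δ = 128.01°  ·
  (2,4): δ = 93.18°  ·
  (2,5): δ = 24.82°  ✓
  (3,4): δ = 145.18°  ·
  (3,5): δ = 76.82°  ✓
  (4,5): δ = 111.64°  ·
antipodal pairs: 8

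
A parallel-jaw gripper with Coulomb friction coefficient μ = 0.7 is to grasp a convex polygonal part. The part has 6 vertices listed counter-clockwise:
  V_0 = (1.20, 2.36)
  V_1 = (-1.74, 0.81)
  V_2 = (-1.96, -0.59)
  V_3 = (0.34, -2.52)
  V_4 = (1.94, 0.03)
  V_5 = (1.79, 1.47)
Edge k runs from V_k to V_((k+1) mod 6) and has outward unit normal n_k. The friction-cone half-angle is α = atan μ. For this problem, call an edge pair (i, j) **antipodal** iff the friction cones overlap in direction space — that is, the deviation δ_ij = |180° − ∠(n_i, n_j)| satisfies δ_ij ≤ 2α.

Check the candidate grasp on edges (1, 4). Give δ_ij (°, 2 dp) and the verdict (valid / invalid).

α = atan 0.7 = 34.99°;  2α = 69.98°
edge 1: e_1 = (-0.22, -1.40);  n_1 = (-0.9879, +0.1552)
edge 4: e_4 = (-0.15, +1.44);  n_4 = (+0.9946, +0.1036)
∠(n_1, n_4) = 165.12°
δ = |180° − 165.12°| = 14.88°
14.88° ≤ 2α = 69.98°  →  valid

δ = 14.88°, valid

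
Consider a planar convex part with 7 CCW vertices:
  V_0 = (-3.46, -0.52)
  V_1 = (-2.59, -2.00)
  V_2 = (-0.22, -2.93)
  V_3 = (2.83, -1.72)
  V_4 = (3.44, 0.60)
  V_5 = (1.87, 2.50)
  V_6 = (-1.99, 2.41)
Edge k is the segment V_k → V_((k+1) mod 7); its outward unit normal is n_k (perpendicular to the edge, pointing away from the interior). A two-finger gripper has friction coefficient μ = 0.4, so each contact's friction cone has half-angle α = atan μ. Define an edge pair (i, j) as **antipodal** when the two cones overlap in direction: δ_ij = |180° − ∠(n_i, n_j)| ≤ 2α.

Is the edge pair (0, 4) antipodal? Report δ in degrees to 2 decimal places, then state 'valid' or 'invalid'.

δ = 9.12°, valid

α = atan 0.4 = 21.80°;  2α = 43.60°
edge 0: e_0 = (+0.87, -1.48);  n_0 = (-0.8621, -0.5068)
edge 4: e_4 = (-1.57, +1.90);  n_4 = (+0.7709, +0.6370)
∠(n_0, n_4) = 170.88°
δ = |180° − 170.88°| = 9.12°
9.12° ≤ 2α = 43.60°  →  valid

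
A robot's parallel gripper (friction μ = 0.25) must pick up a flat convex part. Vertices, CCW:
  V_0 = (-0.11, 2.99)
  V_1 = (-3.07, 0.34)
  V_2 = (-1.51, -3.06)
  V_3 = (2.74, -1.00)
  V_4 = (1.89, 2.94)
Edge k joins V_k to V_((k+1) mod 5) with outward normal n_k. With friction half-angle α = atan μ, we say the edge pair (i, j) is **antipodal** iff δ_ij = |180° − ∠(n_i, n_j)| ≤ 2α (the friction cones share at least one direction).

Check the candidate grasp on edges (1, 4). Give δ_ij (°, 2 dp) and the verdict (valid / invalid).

δ = 63.92°, invalid

α = atan 0.25 = 14.04°;  2α = 28.07°
edge 1: e_1 = (+1.56, -3.40);  n_1 = (-0.9089, -0.4170)
edge 4: e_4 = (-2.00, +0.05);  n_4 = (+0.0250, +0.9997)
∠(n_1, n_4) = 116.08°
δ = |180° − 116.08°| = 63.92°
63.92° > 2α = 28.07°  →  invalid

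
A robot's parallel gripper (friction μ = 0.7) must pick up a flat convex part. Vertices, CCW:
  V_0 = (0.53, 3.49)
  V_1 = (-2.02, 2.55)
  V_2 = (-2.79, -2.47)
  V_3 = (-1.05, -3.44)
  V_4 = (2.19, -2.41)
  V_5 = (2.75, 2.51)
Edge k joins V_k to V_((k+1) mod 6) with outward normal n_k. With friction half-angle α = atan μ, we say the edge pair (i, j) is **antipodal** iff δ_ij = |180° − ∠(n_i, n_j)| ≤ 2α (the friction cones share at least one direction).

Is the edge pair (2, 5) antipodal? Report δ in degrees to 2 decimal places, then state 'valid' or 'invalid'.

δ = 5.32°, valid

α = atan 0.7 = 34.99°;  2α = 69.98°
edge 2: e_2 = (+1.74, -0.97);  n_2 = (-0.4869, -0.8734)
edge 5: e_5 = (-2.22, +0.98);  n_5 = (+0.4038, +0.9148)
∠(n_2, n_5) = 174.68°
δ = |180° − 174.68°| = 5.32°
5.32° ≤ 2α = 69.98°  →  valid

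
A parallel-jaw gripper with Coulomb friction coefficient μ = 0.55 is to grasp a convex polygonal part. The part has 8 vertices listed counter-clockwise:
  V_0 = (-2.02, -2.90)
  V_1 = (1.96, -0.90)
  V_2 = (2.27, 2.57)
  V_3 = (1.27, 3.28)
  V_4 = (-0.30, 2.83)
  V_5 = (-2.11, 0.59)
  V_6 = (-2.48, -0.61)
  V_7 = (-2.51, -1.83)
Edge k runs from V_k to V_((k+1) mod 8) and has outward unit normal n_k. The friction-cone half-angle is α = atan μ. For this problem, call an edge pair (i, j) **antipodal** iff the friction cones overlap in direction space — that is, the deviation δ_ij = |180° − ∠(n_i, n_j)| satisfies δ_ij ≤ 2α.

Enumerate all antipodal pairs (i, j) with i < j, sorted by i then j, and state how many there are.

α = atan 0.55 = 28.81°;  2α = 57.62°
n_0 = (+0.4490, -0.8935)
n_1 = (+0.9960, -0.0890)
n_2 = (+0.5789, +0.8154)
n_3 = (-0.2755, +0.9613)
n_4 = (-0.7778, +0.6285)
n_5 = (-0.9556, +0.2946)
n_6 = (-0.9997, +0.0246)
n_7 = (-0.9092, -0.4164)
  (0,1): δ = 121.79°  ·
  (0,2): δ = 62.05°  ·
  (0,3): δ = 10.69°  ✓
  (0,4): δ = 24.38°  ✓
  (0,5): δ = 46.18°  ✓
  (0,6): δ = 61.91°  ·
  (0,7): δ = 87.93°  ·
  (1,2): δ = 120.27°  ·
  (1,3): δ = 68.90°  ·
  (1,4): δ = 33.83°  ✓
  (1,5): δ = 12.03°  ✓
  (1,6): δ = 3.70°  ✓
  (1,7): δ = 29.71°  ✓
  (2,3): δ = 128.63°  ·
  (2,4): δ = 93.56°  ·
  (2,5): δ = 71.76°  ·
  (2,6): δ = 56.03°  ✓
  (2,7): δ = 30.02°  ✓
  (3,4): δ = 144.93°  ·
  (3,5): δ = 123.13°  ·
  (3,6): δ = 107.40°  ·
  (3,7): δ = 81.39°  ·
  (4,5): δ = 158.20°  ·
  (4,6): δ = 142.47°  ·
  (4,7): δ = 116.46°  ·
  (5,6): δ = 164.27°  ·
  (5,7): δ = 138.26°  ·
  (6,7): δ = 153.99°  ·
antipodal pairs: 9

count = 9; pairs: (0,3), (0,4), (0,5), (1,4), (1,5), (1,6), (1,7), (2,6), (2,7)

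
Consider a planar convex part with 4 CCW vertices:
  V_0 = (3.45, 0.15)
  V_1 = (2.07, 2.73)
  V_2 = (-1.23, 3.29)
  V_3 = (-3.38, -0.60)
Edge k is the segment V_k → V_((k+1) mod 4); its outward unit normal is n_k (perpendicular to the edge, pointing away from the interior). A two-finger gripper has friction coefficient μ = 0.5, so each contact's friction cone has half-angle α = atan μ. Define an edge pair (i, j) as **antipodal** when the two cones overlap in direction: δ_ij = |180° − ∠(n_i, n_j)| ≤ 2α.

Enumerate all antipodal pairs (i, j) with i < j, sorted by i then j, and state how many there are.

count = 1; pairs: (1,3)

α = atan 0.5 = 26.57°;  2α = 53.13°
n_0 = (+0.8818, +0.4717)
n_1 = (+0.1673, +0.9859)
n_2 = (-0.8752, +0.4837)
n_3 = (+0.1092, -0.9940)
  (0,1): δ = 127.77°  ·
  (0,2): δ = 57.07°  ·
  (0,3): δ = 68.12°  ·
  (1,2): δ = 109.30°  ·
  (1,3): δ = 15.90°  ✓
  (2,3): δ = 54.80°  ·
antipodal pairs: 1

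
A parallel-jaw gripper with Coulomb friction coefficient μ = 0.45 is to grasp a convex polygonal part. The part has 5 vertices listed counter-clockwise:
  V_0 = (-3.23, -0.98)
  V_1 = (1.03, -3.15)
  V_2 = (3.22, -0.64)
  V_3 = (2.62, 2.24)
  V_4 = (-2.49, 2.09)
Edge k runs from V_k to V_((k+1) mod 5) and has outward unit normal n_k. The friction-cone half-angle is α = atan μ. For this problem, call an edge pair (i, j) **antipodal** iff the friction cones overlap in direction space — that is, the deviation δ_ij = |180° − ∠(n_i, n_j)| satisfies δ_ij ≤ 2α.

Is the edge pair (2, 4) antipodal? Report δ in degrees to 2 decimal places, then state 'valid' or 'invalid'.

α = atan 0.45 = 24.23°;  2α = 48.46°
edge 2: e_2 = (-0.60, +2.88);  n_2 = (+0.9790, +0.2040)
edge 4: e_4 = (-0.74, -3.07);  n_4 = (-0.9722, +0.2343)
∠(n_2, n_4) = 154.68°
δ = |180° − 154.68°| = 25.32°
25.32° ≤ 2α = 48.46°  →  valid

δ = 25.32°, valid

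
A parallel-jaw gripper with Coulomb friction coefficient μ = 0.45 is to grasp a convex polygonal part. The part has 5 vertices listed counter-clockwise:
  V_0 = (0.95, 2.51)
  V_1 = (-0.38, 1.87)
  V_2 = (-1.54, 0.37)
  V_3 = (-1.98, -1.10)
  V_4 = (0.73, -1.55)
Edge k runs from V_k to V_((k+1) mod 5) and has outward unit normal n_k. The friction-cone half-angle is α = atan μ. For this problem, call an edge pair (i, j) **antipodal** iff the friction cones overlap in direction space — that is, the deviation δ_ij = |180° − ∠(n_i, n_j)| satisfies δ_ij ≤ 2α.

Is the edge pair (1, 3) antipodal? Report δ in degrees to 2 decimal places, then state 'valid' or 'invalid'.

α = atan 0.45 = 24.23°;  2α = 48.46°
edge 1: e_1 = (-1.16, -1.50);  n_1 = (-0.7911, +0.6117)
edge 3: e_3 = (+2.71, -0.45);  n_3 = (-0.1638, -0.9865)
∠(n_1, n_3) = 118.29°
δ = |180° − 118.29°| = 61.71°
61.71° > 2α = 48.46°  →  invalid

δ = 61.71°, invalid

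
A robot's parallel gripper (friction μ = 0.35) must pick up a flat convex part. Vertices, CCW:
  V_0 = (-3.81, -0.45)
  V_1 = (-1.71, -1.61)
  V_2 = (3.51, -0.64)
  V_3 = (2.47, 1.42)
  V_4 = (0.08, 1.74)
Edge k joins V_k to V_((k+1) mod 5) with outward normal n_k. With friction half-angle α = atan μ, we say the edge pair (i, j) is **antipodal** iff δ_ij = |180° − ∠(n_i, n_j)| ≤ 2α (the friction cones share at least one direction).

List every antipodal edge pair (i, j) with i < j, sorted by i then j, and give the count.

α = atan 0.35 = 19.29°;  2α = 38.58°
n_0 = (-0.4835, -0.8753)
n_1 = (+0.1827, -0.9832)
n_2 = (+0.8927, +0.4507)
n_3 = (+0.1327, +0.9912)
n_4 = (-0.4906, +0.8714)
  (0,1): δ = 140.56°  ·
  (0,2): δ = 34.30°  ✓
  (0,3): δ = 21.29°  ✓
  (0,4): δ = 58.29°  ·
  (1,2): δ = 73.74°  ·
  (1,3): δ = 18.15°  ✓
  (1,4): δ = 18.85°  ✓
  (2,3): δ = 124.41°  ·
  (2,4): δ = 87.41°  ·
  (3,4): δ = 143.00°  ·
antipodal pairs: 4

count = 4; pairs: (0,2), (0,3), (1,3), (1,4)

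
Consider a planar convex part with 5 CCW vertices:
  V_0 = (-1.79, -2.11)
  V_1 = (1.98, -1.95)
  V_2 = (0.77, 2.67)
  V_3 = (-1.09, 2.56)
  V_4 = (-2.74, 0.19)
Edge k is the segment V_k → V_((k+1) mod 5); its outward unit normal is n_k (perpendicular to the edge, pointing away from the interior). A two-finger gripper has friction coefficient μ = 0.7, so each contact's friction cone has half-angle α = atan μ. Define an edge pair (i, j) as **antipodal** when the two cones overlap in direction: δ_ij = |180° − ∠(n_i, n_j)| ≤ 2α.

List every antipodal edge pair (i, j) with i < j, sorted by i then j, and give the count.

α = atan 0.7 = 34.99°;  2α = 69.98°
n_0 = (+0.0424, -0.9991)
n_1 = (+0.9674, +0.2534)
n_2 = (-0.0590, +0.9983)
n_3 = (-0.8207, +0.5714)
n_4 = (-0.9243, -0.3818)
  (0,1): δ = 77.75°  ·
  (0,2): δ = 0.95°  ✓
  (0,3): δ = 52.72°  ✓
  (0,4): δ = 110.01°  ·
  (1,2): δ = 101.29°  ·
  (1,3): δ = 49.52°  ✓
  (1,4): δ = 7.77°  ✓
  (2,3): δ = 128.23°  ·
  (2,4): δ = 70.94°  ·
  (3,4): δ = 122.71°  ·
antipodal pairs: 4

count = 4; pairs: (0,2), (0,3), (1,3), (1,4)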